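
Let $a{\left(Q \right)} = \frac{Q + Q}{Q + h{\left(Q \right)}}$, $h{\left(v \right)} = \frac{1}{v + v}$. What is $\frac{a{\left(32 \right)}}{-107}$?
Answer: $- \frac{4096}{219243} \approx -0.018682$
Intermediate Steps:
$h{\left(v \right)} = \frac{1}{2 v}$
$a{\left(Q \right)} = \frac{2 Q}{Q + \frac{1}{2 Q}}$ ($a{\left(Q \right)} = \frac{Q + Q}{Q + \frac{1}{2 Q}} = \frac{2 Q}{Q + \frac{1}{2 Q}}$)
$\frac{a{\left(32 \right)}}{-107} = \frac{4 \cdot 32^{2} \frac{1}{1 + 2 \cdot 32^{2}}}{-107} = 4 \cdot 1024 \frac{1}{1 + 2 \cdot 1024} \left(- \frac{1}{107}\right) = 4 \cdot 1024 \frac{1}{1 + 2048} \left(- \frac{1}{107}\right) = 4 \cdot 1024 \cdot \frac{1}{2049} \left(- \frac{1}{107}\right) = \frac{4096}{2049} \left(- \frac{1}{107}\right) = - \frac{4096}{219243}$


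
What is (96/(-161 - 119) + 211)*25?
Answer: 36865/7 ≈ 5266.4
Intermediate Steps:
(96/(-161 - 119) + 211)*25 = (96/(-280) + 211)*25 = (96*(-1/280) + 211)*25 = (-12/35 + 211)*25 = (7373/35)*25 = 36865/7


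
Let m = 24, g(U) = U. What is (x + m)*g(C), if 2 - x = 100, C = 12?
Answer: -888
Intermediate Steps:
x = -98 (x = 2 - 1*100 = 2 - 100 = -98)
(x + m)*g(C) = (-98 + 24)*12 = -74*12 = -888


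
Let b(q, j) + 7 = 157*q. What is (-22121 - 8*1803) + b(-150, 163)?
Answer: -60102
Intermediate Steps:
b(q, j) = -7 + 157*q
(-22121 - 8*1803) + b(-150, 163) = (-22121 - 8*1803) + (-7 + 157*(-150)) = (-22121 - 14424) + (-7 - 23550) = -36545 - 23557 = -60102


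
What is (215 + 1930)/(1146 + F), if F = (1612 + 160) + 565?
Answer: 715/1161 ≈ 0.61585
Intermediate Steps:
F = 2337 (F = 1772 + 565 = 2337)
(215 + 1930)/(1146 + F) = (215 + 1930)/(1146 + 2337) = 2145/3483 = 2145*(1/3483) = 715/1161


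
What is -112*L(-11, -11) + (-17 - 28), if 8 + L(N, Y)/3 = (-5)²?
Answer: -5757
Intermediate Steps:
L(N, Y) = 51 (L(N, Y) = -24 + 3*(-5)² = -24 + 3*25 = -24 + 75 = 51)
-112*L(-11, -11) + (-17 - 28) = -112*51 + (-17 - 28) = -5712 - 45 = -5757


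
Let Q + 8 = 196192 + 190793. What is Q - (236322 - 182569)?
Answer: 333224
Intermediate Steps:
Q = 386977 (Q = -8 + (196192 + 190793) = -8 + 386985 = 386977)
Q - (236322 - 182569) = 386977 - (236322 - 182569) = 386977 - 1*53753 = 386977 - 53753 = 333224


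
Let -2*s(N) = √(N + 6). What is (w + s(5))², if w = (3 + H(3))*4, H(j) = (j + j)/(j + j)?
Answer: (32 - √11)²/4 ≈ 205.68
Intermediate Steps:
H(j) = 1 (H(j) = (2*j)/((2*j)) = (2*j)*(1/(2*j)) = 1)
s(N) = -√(6 + N)/2 (s(N) = -√(N + 6)/2 = -√(6 + N)/2)
w = 16 (w = (3 + 1)*4 = 4*4 = 16)
(w + s(5))² = (16 - √(6 + 5)/2)² = (16 - √11/2)²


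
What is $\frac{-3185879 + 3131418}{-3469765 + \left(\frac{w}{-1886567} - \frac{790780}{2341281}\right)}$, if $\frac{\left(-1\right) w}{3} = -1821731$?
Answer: $\frac{240553336886400747}{15325908945270677648} \approx 0.015696$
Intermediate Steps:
$w = 5465193$ ($w = \left(-3\right) \left(-1821731\right) = 5465193$)
$\frac{-3185879 + 3131418}{-3469765 + \left(\frac{w}{-1886567} - \frac{790780}{2341281}\right)} = \frac{-3185879 + 3131418}{-3469765 + \left(\frac{5465193}{-1886567} - \frac{790780}{2341281}\right)} = - \frac{54461}{-3469765 + \left(5465193 \left(- \frac{1}{1886567}\right) - \frac{790780}{2341281}\right)} = - \frac{54461}{-3469765 - \frac{14287411984493}{4416983472327}} = - \frac{54461}{- \frac{15325908945270677648}{4416983472327}} = \left(-54461\right) \left(- \frac{4416983472327}{15325908945270677648}\right) = \frac{240553336886400747}{15325908945270677648}$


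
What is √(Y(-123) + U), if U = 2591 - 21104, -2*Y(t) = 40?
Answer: I*√18533 ≈ 136.14*I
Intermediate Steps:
Y(t) = -20 (Y(t) = -½*40 = -20)
U = -18513
√(Y(-123) + U) = √(-20 - 18513) = √(-18533) = I*√18533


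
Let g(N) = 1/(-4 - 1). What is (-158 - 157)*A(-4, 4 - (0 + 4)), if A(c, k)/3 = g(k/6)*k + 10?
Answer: -9450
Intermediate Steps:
g(N) = -⅕ (g(N) = 1/(-5) = -⅕)
A(c, k) = 30 - 3*k/5 (A(c, k) = 3*(-k/5 + 10) = 3*(10 - k/5) = 30 - 3*k/5)
(-158 - 157)*A(-4, 4 - (0 + 4)) = (-158 - 157)*(30 - 3*(4 - (0 + 4))/5) = -315*(30 - 3*(4 - 1*4)/5) = -315*(30 - 3*(4 - 4)/5) = -315*(30 - ⅗*0) = -315*(30 + 0) = -315*30 = -9450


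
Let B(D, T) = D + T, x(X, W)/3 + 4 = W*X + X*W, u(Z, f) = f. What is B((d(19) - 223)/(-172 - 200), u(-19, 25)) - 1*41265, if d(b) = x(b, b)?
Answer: -15343211/372 ≈ -41245.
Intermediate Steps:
x(X, W) = -12 + 6*W*X (x(X, W) = -12 + 3*(W*X + X*W) = -12 + 3*(W*X + W*X) = -12 + 3*(2*W*X) = -12 + 6*W*X)
d(b) = -12 + 6*b² (d(b) = -12 + 6*b*b = -12 + 6*b²)
B((d(19) - 223)/(-172 - 200), u(-19, 25)) - 1*41265 = (((-12 + 6*19²) - 223)/(-172 - 200) + 25) - 1*41265 = (((-12 + 6*361) - 223)/(-372) + 25) - 41265 = (((-12 + 2166) - 223)*(-1/372) + 25) - 41265 = ((2154 - 223)*(-1/372) + 25) - 41265 = (1931*(-1/372) + 25) - 41265 = (-1931/372 + 25) - 41265 = 7369/372 - 41265 = -15343211/372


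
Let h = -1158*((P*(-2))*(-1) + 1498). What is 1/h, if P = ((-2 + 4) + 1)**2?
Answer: -1/1755528 ≈ -5.6963e-7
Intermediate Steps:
P = 9 (P = (2 + 1)**2 = 3**2 = 9)
h = -1755528 (h = -1158*((9*(-2))*(-1) + 1498) = -1158*(-18*(-1) + 1498) = -1158*(18 + 1498) = -1158*1516 = -1755528)
1/h = 1/(-1755528) = -1/1755528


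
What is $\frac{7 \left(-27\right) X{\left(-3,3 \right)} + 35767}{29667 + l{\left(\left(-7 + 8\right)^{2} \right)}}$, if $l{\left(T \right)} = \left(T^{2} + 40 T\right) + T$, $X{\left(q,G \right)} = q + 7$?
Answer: $\frac{35011}{29709} \approx 1.1785$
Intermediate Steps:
$X{\left(q,G \right)} = 7 + q$
$l{\left(T \right)} = T^{2} + 41 T$
$\frac{7 \left(-27\right) X{\left(-3,3 \right)} + 35767}{29667 + l{\left(\left(-7 + 8\right)^{2} \right)}} = \frac{7 \left(-27\right) \left(7 - 3\right) + 35767}{29667 + \left(-7 + 8\right)^{2} \left(41 + \left(-7 + 8\right)^{2}\right)} = \frac{\left(-189\right) 4 + 35767}{29667 + 1^{2} \left(41 + 1^{2}\right)} = \frac{-756 + 35767}{29667 + 1 \left(41 + 1\right)} = \frac{35011}{29667 + 1 \cdot 42} = \frac{35011}{29667 + 42} = \frac{35011}{29709}$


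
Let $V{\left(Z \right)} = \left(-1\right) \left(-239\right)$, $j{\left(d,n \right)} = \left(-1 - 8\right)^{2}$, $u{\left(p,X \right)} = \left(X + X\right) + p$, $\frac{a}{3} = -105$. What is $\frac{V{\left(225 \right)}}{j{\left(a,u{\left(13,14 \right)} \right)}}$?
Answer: $\frac{239}{81} \approx 2.9506$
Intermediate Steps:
$a = -315$ ($a = 3 \left(-105\right) = -315$)
$u{\left(p,X \right)} = p + 2 X$ ($u{\left(p,X \right)} = 2 X + p = p + 2 X$)
$j{\left(d,n \right)} = 81$ ($j{\left(d,n \right)} = \left(-9\right)^{2} = 81$)
$V{\left(Z \right)} = 239$
$\frac{V{\left(225 \right)}}{j{\left(a,u{\left(13,14 \right)} \right)}} = \frac{239}{81}$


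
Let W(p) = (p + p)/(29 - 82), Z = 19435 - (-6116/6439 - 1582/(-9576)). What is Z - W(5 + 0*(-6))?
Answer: 4536873712001/233426628 ≈ 19436.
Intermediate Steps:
Z = 85600559797/4404276 (Z = 19435 - (-6116*1/6439 - 1582*(-1/9576)) = 19435 - (-6116/6439 + 113/684) = 19435 - 1*(-3455737/4404276) = 19435 + 3455737/4404276 = 85600559797/4404276 ≈ 19436.)
W(p) = -2*p/53 (W(p) = (2*p)/(-53) = (2*p)*(-1/53) = -2*p/53)
Z - W(5 + 0*(-6)) = 85600559797/4404276 - (-2)*(5 + 0*(-6))/53 = 85600559797/4404276 - (-2)*(5 + 0)/53 = 85600559797/4404276 - (-2)*5/53 = 85600559797/4404276 - 1*(-10/53) = 85600559797/4404276 + 10/53 = 4536873712001/233426628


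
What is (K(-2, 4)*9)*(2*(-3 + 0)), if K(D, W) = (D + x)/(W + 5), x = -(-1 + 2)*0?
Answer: 12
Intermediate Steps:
x = 0 (x = -1*1*0 = -1*0 = 0)
K(D, W) = D/(5 + W) (K(D, W) = (D + 0)/(W + 5) = D/(5 + W))
(K(-2, 4)*9)*(2*(-3 + 0)) = (-2/(5 + 4)*9)*(2*(-3 + 0)) = (-2/9*9)*(2*(-3)) = (-2*1/9*9)*(-6) = -2/9*9*(-6) = -2*(-6) = 12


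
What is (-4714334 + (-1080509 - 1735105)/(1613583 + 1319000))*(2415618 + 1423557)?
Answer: -53077279899377962800/2932583 ≈ -1.8099e+13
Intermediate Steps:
(-4714334 + (-1080509 - 1735105)/(1613583 + 1319000))*(2415618 + 1423557) = (-4714334 - 2815614/2932583)*3839175 = -13825178560336/2932583*3839175 = -53077279899377962800/2932583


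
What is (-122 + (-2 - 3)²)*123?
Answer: -11931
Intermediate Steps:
(-122 + (-2 - 3)²)*123 = (-122 + (-5)²)*123 = (-122 + 25)*123 = -97*123 = -11931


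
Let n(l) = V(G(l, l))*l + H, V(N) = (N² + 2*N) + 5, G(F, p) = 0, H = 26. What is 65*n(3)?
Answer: 2665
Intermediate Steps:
V(N) = 5 + N² + 2*N
n(l) = 26 + 5*l (n(l) = (5 + 0² + 2*0)*l + 26 = (5 + 0 + 0)*l + 26 = 5*l + 26 = 26 + 5*l)
65*n(3) = 65*(26 + 5*3) = 65*(26 + 15) = 65*41 = 2665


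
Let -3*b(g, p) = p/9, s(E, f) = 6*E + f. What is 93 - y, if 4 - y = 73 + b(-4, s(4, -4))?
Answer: 4354/27 ≈ 161.26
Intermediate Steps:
s(E, f) = f + 6*E
b(g, p) = -p/27 (b(g, p) = -p/(3*9) = -p/27)
y = -1843/27 (y = 4 - (73 - (-4 + 6*4)/27) = 4 - (73 - (-4 + 24)/27) = 4 - (73 - 1/27*20) = 4 - (73 - 20/27) = 4 - 1*1951/27 = 4 - 1951/27 = -1843/27 ≈ -68.259)
93 - y = 93 - 1*(-1843/27) = 93 + 1843/27 = 4354/27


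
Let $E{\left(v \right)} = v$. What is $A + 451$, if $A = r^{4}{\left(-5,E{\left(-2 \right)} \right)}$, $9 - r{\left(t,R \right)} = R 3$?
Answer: $51076$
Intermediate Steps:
$r{\left(t,R \right)} = 9 - 3 R$ ($r{\left(t,R \right)} = 9 - R 3 = 9 - 3 R$)
$A = 50625$ ($A = \left(9 - -6\right)^{4} = \left(9 + 6\right)^{4} = 15^{4} = 50625$)
$A + 451 = 50625 + 451 = 51076$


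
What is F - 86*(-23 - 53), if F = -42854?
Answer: -36318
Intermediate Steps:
F - 86*(-23 - 53) = -42854 - 86*(-23 - 53) = -42854 - 86*(-76) = -42854 + 6536 = -36318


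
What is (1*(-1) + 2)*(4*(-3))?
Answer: -12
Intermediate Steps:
(1*(-1) + 2)*(4*(-3)) = (-1 + 2)*(-12) = 1*(-12) = -12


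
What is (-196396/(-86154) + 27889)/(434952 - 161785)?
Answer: 1201472651/11767214859 ≈ 0.10210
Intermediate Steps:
(-196396/(-86154) + 27889)/(434952 - 161785) = (-196396*(-1/86154) + 27889)/273167 = (98198/43077 + 27889)*(1/273167) = (1201472651/43077)*(1/273167) = 1201472651/11767214859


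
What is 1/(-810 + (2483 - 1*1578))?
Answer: 1/95 ≈ 0.010526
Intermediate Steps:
1/(-810 + (2483 - 1*1578)) = 1/(-810 + (2483 - 1578)) = 1/(-810 + 905) = 1/95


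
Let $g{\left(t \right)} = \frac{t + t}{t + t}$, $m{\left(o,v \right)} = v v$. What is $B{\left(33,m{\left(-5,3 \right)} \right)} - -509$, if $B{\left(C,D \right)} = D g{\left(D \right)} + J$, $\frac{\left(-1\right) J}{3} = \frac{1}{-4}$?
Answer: $\frac{2075}{4} \approx 518.75$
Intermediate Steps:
$m{\left(o,v \right)} = v^{2}$
$J = \frac{3}{4}$ ($J = - \frac{3}{-4} = \left(-3\right) \left(- \frac{1}{4}\right) = \frac{3}{4} \approx 0.75$)
$g{\left(t \right)} = 1$ ($g{\left(t \right)} = \frac{2 t}{2 t} = 2 t \frac{1}{2 t} = 1$)
$B{\left(C,D \right)} = \frac{3}{4} + D$ ($B{\left(C,D \right)} = D 1 + \frac{3}{4} = D + \frac{3}{4} = \frac{3}{4} + D$)
$B{\left(33,m{\left(-5,3 \right)} \right)} - -509 = \left(\frac{3}{4} + 3^{2}\right) - -509 = \left(\frac{3}{4} + 9\right) + 509 = \frac{39}{4} + 509 = \frac{2075}{4}$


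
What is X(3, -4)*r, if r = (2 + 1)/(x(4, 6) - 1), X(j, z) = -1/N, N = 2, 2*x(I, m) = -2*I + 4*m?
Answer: -3/14 ≈ -0.21429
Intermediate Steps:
x(I, m) = -I + 2*m (x(I, m) = (-2*I + 4*m)/2 = -I + 2*m)
X(j, z) = -½ (X(j, z) = -1/2 = -1*½ = -½)
r = 3/7 (r = (2 + 1)/((-1*4 + 2*6) - 1) = 3/((-4 + 12) - 1) = 3/(8 - 1) = 3/7 ≈ 0.42857)
X(3, -4)*r = -½*3/7 = -3/14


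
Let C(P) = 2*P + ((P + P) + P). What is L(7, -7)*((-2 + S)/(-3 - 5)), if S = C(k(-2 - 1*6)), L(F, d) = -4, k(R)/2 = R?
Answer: -41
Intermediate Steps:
k(R) = 2*R
C(P) = 5*P (C(P) = 2*P + (2*P + P) = 2*P + 3*P = 5*P)
S = -80 (S = 5*(2*(-2 - 1*6)) = 5*(2*(-2 - 6)) = 5*(2*(-8)) = 5*(-16) = -80)
L(7, -7)*((-2 + S)/(-3 - 5)) = -4*(-2 - 80)/(-3 - 5) = -(-328)/(-8) = -(-328)*(-1)/8 = -4*41/4 = -41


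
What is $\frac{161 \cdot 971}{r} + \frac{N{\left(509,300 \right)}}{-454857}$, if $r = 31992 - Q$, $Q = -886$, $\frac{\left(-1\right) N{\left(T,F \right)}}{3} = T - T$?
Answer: $\frac{156331}{32878} \approx 4.7549$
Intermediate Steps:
$N{\left(T,F \right)} = 0$ ($N{\left(T,F \right)} = - 3 \left(T - T\right) = \left(-3\right) 0 = 0$)
$r = 32878$ ($r = 31992 - -886 = 31992 + 886 = 32878$)
$\frac{161 \cdot 971}{r} + \frac{N{\left(509,300 \right)}}{-454857} = \frac{161 \cdot 971}{32878} + \frac{0}{-454857} = 156331 \cdot \frac{1}{32878} + 0 \left(- \frac{1}{454857}\right) = \frac{156331}{32878} + 0 = \frac{156331}{32878}$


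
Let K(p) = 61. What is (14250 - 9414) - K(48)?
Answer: 4775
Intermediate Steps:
(14250 - 9414) - K(48) = (14250 - 9414) - 1*61 = 4836 - 61 = 4775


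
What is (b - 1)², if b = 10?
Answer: 81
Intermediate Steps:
(b - 1)² = (10 - 1)² = 9² = 81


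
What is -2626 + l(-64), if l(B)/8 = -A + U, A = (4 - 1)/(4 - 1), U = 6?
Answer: -2586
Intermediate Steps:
A = 1 (A = 3/3 = 3*(⅓) = 1)
l(B) = 40 (l(B) = 8*(-1*1 + 6) = 8*(-1 + 6) = 8*5 = 40)
-2626 + l(-64) = -2626 + 40 = -2586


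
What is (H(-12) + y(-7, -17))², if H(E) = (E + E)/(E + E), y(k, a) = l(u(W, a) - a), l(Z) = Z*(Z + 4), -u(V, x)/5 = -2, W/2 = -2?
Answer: 702244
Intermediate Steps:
W = -4 (W = 2*(-2) = -4)
u(V, x) = 10 (u(V, x) = -5*(-2) = 10)
l(Z) = Z*(4 + Z)
y(k, a) = (10 - a)*(14 - a) (y(k, a) = (10 - a)*(4 + (10 - a)) = (10 - a)*(14 - a))
H(E) = 1 (H(E) = (2*E)/((2*E)) = (2*E)*(1/(2*E)) = 1)
(H(-12) + y(-7, -17))² = (1 + (-14 - 17)*(-10 - 17))² = (1 - 31*(-27))² = (1 + 837)² = 838² = 702244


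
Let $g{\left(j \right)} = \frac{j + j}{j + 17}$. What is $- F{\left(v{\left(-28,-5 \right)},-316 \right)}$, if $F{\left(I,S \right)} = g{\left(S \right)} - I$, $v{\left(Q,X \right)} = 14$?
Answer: $\frac{3554}{299} \approx 11.886$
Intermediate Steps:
$g{\left(j \right)} = \frac{2 j}{17 + j}$
$F{\left(I,S \right)} = - I + \frac{2 S}{17 + S}$ ($F{\left(I,S \right)} = \frac{2 S}{17 + S} - I = - I + \frac{2 S}{17 + S}$)
$- F{\left(v{\left(-28,-5 \right)},-316 \right)} = - \frac{2 \left(-316\right) - 14 \left(17 - 316\right)}{17 - 316} = - \frac{-632 - 14 \left(-299\right)}{-299} = - \frac{\left(-1\right) \left(-632 + 4186\right)}{299} = - \frac{\left(-1\right) 3554}{299} = \left(-1\right) \left(- \frac{3554}{299}\right) = \frac{3554}{299}$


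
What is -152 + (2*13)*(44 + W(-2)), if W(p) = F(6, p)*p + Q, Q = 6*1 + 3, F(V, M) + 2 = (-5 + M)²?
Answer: -1218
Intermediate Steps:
F(V, M) = -2 + (-5 + M)²
Q = 9 (Q = 6 + 3 = 9)
W(p) = 9 + p*(-2 + (-5 + p)²) (W(p) = (-2 + (-5 + p)²)*p + 9 = p*(-2 + (-5 + p)²) + 9 = 9 + p*(-2 + (-5 + p)²))
-152 + (2*13)*(44 + W(-2)) = -152 + (2*13)*(44 + (9 - 2*(-2 + (-5 - 2)²))) = -152 + 26*(44 + (9 - 2*(-2 + (-7)²))) = -152 + 26*(44 + (9 - 2*(-2 + 49))) = -152 + 26*(44 + (9 - 2*47)) = -152 + 26*(44 + (9 - 94)) = -152 + 26*(44 - 85) = -152 + 26*(-41) = -152 - 1066 = -1218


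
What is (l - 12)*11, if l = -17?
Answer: -319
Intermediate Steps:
(l - 12)*11 = (-17 - 12)*11 = -29*11 = -319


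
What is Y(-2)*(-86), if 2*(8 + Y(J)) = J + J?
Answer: 860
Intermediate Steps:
Y(J) = -8 + J (Y(J) = -8 + (J + J)/2 = -8 + (2*J)/2 = -8 + J)
Y(-2)*(-86) = (-8 - 2)*(-86) = -10*(-86) = 860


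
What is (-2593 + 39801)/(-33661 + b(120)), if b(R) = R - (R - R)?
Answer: -37208/33541 ≈ -1.1093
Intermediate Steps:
b(R) = R (b(R) = R - 1*0 = R + 0 = R)
(-2593 + 39801)/(-33661 + b(120)) = (-2593 + 39801)/(-33661 + 120) = 37208/(-33541) = 37208*(-1/33541) = -37208/33541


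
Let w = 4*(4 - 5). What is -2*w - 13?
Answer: -5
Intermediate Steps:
w = -4 (w = 4*(-1) = -4)
-2*w - 13 = -2*(-4) - 13 = 8 - 13 = -5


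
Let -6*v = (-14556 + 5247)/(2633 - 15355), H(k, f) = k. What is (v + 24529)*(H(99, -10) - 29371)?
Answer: -4567257272814/6361 ≈ -7.1801e+8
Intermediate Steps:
v = -3103/25444 (v = -(-14556 + 5247)/(6*(2633 - 15355)) = -(-3103)/(2*(-12722)) = -(-3103)*(-1)/(2*12722) = -⅙*9309/12722 = -3103/25444 ≈ -0.12195)
(v + 24529)*(H(99, -10) - 29371) = (-3103/25444 + 24529)*(99 - 29371) = (624112773/25444)*(-29272) = -4567257272814/6361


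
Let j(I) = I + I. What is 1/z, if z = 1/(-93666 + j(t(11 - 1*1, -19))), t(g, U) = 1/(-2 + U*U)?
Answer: -33626092/359 ≈ -93666.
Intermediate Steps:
t(g, U) = 1/(-2 + U²)
j(I) = 2*I
z = -359/33626092 (z = 1/(-93666 + 2/(-2 + (-19)²)) = 1/(-93666 + 2/(-2 + 361)) = 1/(-93666 + 2/359) = 1/(-33626092/359) = -359/33626092 ≈ -1.0676e-5)
1/z = 1/(-359/33626092) = -33626092/359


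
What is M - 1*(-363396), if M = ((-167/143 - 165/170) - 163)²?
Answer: 9234987260833/23639044 ≈ 3.9067e+5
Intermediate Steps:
M = 644653227409/23639044 (M = ((-167*1/143 - 165*1/170) - 163)² = ((-167/143 - 33/34) - 163)² = (-10397/4862 - 163)² = (-802903/4862)² = 644653227409/23639044 ≈ 27271.)
M - 1*(-363396) = 644653227409/23639044 - 1*(-363396) = 644653227409/23639044 + 363396 = 9234987260833/23639044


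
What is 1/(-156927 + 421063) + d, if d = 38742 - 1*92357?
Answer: -14161651639/264136 ≈ -53615.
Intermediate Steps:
d = -53615 (d = 38742 - 92357 = -53615)
1/(-156927 + 421063) + d = 1/(-156927 + 421063) - 53615 = 1/264136 - 53615 = -14161651639/264136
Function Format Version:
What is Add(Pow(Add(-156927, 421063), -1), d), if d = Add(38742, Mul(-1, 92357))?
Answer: Rational(-14161651639, 264136) ≈ -53615.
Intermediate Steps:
d = -53615 (d = Add(38742, -92357) = -53615)
Add(Pow(Add(-156927, 421063), -1), d) = Add(Pow(Add(-156927, 421063), -1), -53615) = Add(Pow(264136, -1), -53615) = Add(Rational(1, 264136), -53615) = Rational(-14161651639, 264136)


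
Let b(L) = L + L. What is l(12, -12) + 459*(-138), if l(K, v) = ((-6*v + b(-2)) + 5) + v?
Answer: -63281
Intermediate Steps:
b(L) = 2*L
l(K, v) = 1 - 5*v (l(K, v) = ((-6*v + 2*(-2)) + 5) + v = ((-6*v - 4) + 5) + v = ((-4 - 6*v) + 5) + v = (1 - 6*v) + v = 1 - 5*v)
l(12, -12) + 459*(-138) = (1 - 5*(-12)) + 459*(-138) = (1 + 60) - 63342 = 61 - 63342 = -63281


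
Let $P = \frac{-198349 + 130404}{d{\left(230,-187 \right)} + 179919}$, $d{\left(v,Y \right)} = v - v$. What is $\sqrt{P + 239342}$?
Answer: $\frac{\sqrt{860854548111823}}{59973} \approx 489.23$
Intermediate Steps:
$d{\left(v,Y \right)} = 0$
$P = - \frac{67945}{179919}$ ($P = \frac{-198349 + 130404}{0 + 179919} = - \frac{67945}{179919} \approx -0.37764$)
$\sqrt{P + 239342} = \sqrt{- \frac{67945}{179919} + 239342} = \sqrt{\frac{43062105353}{179919}} = \frac{\sqrt{860854548111823}}{59973}$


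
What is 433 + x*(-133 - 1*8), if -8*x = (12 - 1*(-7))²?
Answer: 54365/8 ≈ 6795.6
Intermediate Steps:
x = -361/8 (x = -(12 - 1*(-7))²/8 = -(12 + 7)²/8 = -⅛*19² = -⅛*361 = -361/8 ≈ -45.125)
433 + x*(-133 - 1*8) = 433 - 361*(-133 - 1*8)/8 = 433 - 361*(-133 - 8)/8 = 433 - 361/8*(-141) = 433 + 50901/8 = 54365/8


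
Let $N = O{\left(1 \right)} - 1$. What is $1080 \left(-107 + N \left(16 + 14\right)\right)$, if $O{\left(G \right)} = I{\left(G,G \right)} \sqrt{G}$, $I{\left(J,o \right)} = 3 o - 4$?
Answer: $-180360$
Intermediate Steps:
$I{\left(J,o \right)} = -4 + 3 o$
$O{\left(G \right)} = \sqrt{G} \left(-4 + 3 G\right)$ ($O{\left(G \right)} = \left(-4 + 3 G\right) \sqrt{G} = \sqrt{G} \left(-4 + 3 G\right)$)
$N = -2$ ($N = \sqrt{1} \left(-4 + 3 \cdot 1\right) - 1 = 1 \left(-4 + 3\right) - 1 = 1 \left(-1\right) - 1 = -1 - 1 = -2$)
$1080 \left(-107 + N \left(16 + 14\right)\right) = 1080 \left(-107 - 2 \left(16 + 14\right)\right) = 1080 \left(-107 - 60\right) = 1080 \left(-167\right) = -180360$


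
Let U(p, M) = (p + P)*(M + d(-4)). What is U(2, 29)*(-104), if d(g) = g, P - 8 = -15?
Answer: 13000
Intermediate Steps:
P = -7 (P = 8 - 15 = -7)
U(p, M) = (-7 + p)*(-4 + M) (U(p, M) = (p - 7)*(M - 4) = (-7 + p)*(-4 + M))
U(2, 29)*(-104) = (28 - 7*29 - 4*2 + 29*2)*(-104) = (28 - 203 - 8 + 58)*(-104) = -125*(-104) = 13000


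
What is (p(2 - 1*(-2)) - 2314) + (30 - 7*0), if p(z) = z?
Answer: -2280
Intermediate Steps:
(p(2 - 1*(-2)) - 2314) + (30 - 7*0) = ((2 - 1*(-2)) - 2314) + (30 - 7*0) = ((2 + 2) - 2314) + (30 + 0) = (4 - 2314) + 30 = -2310 + 30 = -2280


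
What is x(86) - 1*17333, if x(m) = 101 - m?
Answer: -17318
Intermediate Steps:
x(86) - 1*17333 = (101 - 1*86) - 1*17333 = (101 - 86) - 17333 = 15 - 17333 = -17318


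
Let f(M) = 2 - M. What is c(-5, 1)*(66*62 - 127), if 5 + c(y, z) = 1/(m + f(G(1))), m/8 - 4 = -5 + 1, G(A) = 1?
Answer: -15860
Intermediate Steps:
m = 0 (m = 32 + 8*(-5 + 1) = 32 + 8*(-4) = 32 - 32 = 0)
c(y, z) = -4 (c(y, z) = -5 + 1/(0 + (2 - 1*1)) = -5 + 1/(0 + (2 - 1)) = -5 + 1/(0 + 1) = -5 + 1/1 = -5 + 1 = -4)
c(-5, 1)*(66*62 - 127) = -4*(66*62 - 127) = -4*(4092 - 127) = -4*3965 = -15860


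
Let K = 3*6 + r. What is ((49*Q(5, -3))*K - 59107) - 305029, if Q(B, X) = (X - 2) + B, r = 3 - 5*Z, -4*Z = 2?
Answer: -364136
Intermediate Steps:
Z = -½ (Z = -¼*2 = -½ ≈ -0.50000)
r = 11/2 (r = 3 - 5*(-½) = 3 + 5/2 = 11/2 ≈ 5.5000)
K = 47/2 (K = 3*6 + 11/2 = 18 + 11/2 = 47/2 ≈ 23.500)
Q(B, X) = -2 + B + X (Q(B, X) = (-2 + X) + B = -2 + B + X)
((49*Q(5, -3))*K - 59107) - 305029 = ((49*(-2 + 5 - 3))*(47/2) - 59107) - 305029 = ((49*0)*(47/2) - 59107) - 305029 = (0*(47/2) - 59107) - 305029 = (0 - 59107) - 305029 = -59107 - 305029 = -364136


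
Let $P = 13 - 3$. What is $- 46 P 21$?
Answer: $-9660$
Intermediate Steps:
$P = 10$ ($P = 13 - 3 = 10$)
$- 46 P 21 = - 46 \cdot 10 \cdot 21 = \left(-46\right) 210 = -9660$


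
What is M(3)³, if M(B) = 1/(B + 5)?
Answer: 1/512 ≈ 0.0019531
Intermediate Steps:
M(B) = 1/(5 + B)
M(3)³ = (1/(5 + 3))³ = (1/8)³ = (⅛)³ = 1/512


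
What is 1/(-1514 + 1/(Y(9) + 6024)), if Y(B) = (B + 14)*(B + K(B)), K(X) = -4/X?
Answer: -55987/84764309 ≈ -0.00066050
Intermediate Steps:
Y(B) = (14 + B)*(B - 4/B) (Y(B) = (B + 14)*(B - 4/B) = (14 + B)*(B - 4/B))
1/(-1514 + 1/(Y(9) + 6024)) = 1/(-1514 + 1/((-4 + 9**2 - 56/9 + 14*9) + 6024)) = 1/(-1514 + 1/((-4 + 81 - 56*1/9 + 126) + 6024)) = 1/(-1514 + 1/((-4 + 81 - 56/9 + 126) + 6024)) = 1/(-1514 + 1/(1771/9 + 6024)) = 1/(-1514 + 1/(55987/9)) = 1/(-1514 + 9/55987) = 1/(-84764309/55987) = -55987/84764309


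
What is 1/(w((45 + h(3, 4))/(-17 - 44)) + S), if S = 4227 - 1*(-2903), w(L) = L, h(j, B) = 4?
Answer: 61/434881 ≈ 0.00014027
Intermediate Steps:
S = 7130 (S = 4227 + 2903 = 7130)
1/(w((45 + h(3, 4))/(-17 - 44)) + S) = 1/((45 + 4)/(-17 - 44) + 7130) = 1/(49/(-61) + 7130) = 1/(49*(-1/61) + 7130) = 1/(-49/61 + 7130) = 1/(434881/61) = 61/434881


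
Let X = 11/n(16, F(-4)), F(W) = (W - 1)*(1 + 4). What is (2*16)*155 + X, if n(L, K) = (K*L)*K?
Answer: 49600011/10000 ≈ 4960.0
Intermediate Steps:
F(W) = -5 + 5*W (F(W) = (-1 + W)*5 = -5 + 5*W)
n(L, K) = L*K**2
X = 11/10000 (X = 11/((16*(-5 + 5*(-4))**2)) = 11/((16*(-5 - 20)**2)) = 11/((16*(-25)**2)) = 11/((16*625)) = 11/10000 ≈ 0.0011000)
(2*16)*155 + X = (2*16)*155 + 11/10000 = 32*155 + 11/10000 = 4960 + 11/10000 = 49600011/10000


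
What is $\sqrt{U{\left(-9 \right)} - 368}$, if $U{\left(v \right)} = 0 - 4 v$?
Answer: $2 i \sqrt{83} \approx 18.221 i$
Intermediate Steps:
$U{\left(v \right)} = - 4 v$
$\sqrt{U{\left(-9 \right)} - 368} = \sqrt{\left(-4\right) \left(-9\right) - 368} = \sqrt{36 - 368} = \sqrt{-332} = 2 i \sqrt{83}$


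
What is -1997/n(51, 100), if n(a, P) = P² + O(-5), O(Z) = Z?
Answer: -1997/9995 ≈ -0.19980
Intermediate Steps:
n(a, P) = -5 + P² (n(a, P) = P² - 5 = -5 + P²)
-1997/n(51, 100) = -1997/(-5 + 100²) = -1997/(-5 + 10000) = -1997/9995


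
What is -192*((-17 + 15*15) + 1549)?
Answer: -337344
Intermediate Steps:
-192*((-17 + 15*15) + 1549) = -192*((-17 + 225) + 1549) = -192*(208 + 1549) = -192*1757 = -337344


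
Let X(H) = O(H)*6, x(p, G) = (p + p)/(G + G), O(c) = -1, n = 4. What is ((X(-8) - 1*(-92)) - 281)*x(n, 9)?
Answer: -260/3 ≈ -86.667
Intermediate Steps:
x(p, G) = p/G (x(p, G) = (2*p)/((2*G)) = (2*p)*(1/(2*G)) = p/G)
X(H) = -6 (X(H) = -1*6 = -6)
((X(-8) - 1*(-92)) - 281)*x(n, 9) = ((-6 - 1*(-92)) - 281)*(4/9) = ((-6 + 92) - 281)*(4*(⅑)) = (86 - 281)*(4/9) = -195*4/9 = -260/3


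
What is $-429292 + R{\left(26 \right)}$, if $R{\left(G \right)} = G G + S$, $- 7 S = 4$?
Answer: $- \frac{3000316}{7} \approx -4.2862 \cdot 10^{5}$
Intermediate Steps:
$S = - \frac{4}{7}$ ($S = \left(- \frac{1}{7}\right) 4 = - \frac{4}{7} \approx -0.57143$)
$R{\left(G \right)} = - \frac{4}{7} + G^{2}$ ($R{\left(G \right)} = G G - \frac{4}{7} = G^{2} - \frac{4}{7} = - \frac{4}{7} + G^{2}$)
$-429292 + R{\left(26 \right)} = -429292 - \left(\frac{4}{7} - 26^{2}\right) = -429292 + \left(- \frac{4}{7} + 676\right) = -429292 + \frac{4728}{7} = - \frac{3000316}{7}$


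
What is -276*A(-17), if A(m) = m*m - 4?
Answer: -78660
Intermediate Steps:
A(m) = -4 + m² (A(m) = m² - 4 = -4 + m²)
-276*A(-17) = -276*(-4 + (-17)²) = -276*(-4 + 289) = -276*285 = -78660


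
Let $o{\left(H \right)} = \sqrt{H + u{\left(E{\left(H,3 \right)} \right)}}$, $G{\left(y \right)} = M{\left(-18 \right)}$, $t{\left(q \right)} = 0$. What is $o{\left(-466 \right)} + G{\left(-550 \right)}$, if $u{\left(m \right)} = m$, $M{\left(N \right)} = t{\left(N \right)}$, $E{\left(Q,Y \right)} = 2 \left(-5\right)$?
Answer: $2 i \sqrt{119} \approx 21.817 i$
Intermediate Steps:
$E{\left(Q,Y \right)} = -10$
$M{\left(N \right)} = 0$
$G{\left(y \right)} = 0$
$o{\left(H \right)} = \sqrt{-10 + H}$ ($o{\left(H \right)} = \sqrt{H - 10} = \sqrt{-10 + H}$)
$o{\left(-466 \right)} + G{\left(-550 \right)} = \sqrt{-10 - 466} + 0 = \sqrt{-476} + 0 = 2 i \sqrt{119} + 0 = 2 i \sqrt{119}$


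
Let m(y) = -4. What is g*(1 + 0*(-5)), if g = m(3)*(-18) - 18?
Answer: 54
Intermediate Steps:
g = 54 (g = -4*(-18) - 18 = 72 - 18 = 54)
g*(1 + 0*(-5)) = 54*(1 + 0*(-5)) = 54*(1 + 0) = 54*1 = 54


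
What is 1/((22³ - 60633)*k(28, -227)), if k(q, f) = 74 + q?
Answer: -1/5098470 ≈ -1.9614e-7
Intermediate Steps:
1/((22³ - 60633)*k(28, -227)) = 1/((22³ - 60633)*(74 + 28)) = 1/((10648 - 60633)*102) = (1/102)/(-49985) = -1/49985*1/102 = -1/5098470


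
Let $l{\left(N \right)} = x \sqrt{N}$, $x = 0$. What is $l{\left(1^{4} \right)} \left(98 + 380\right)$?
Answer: $0$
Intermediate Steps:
$l{\left(N \right)} = 0$ ($l{\left(N \right)} = 0 \sqrt{N} = 0$)
$l{\left(1^{4} \right)} \left(98 + 380\right) = 0 \left(98 + 380\right) = 0 \cdot 478 = 0$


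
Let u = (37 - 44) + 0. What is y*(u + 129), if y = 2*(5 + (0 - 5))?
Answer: 0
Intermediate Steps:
u = -7 (u = -7 + 0 = -7)
y = 0 (y = 2*(5 - 5) = 2*0 = 0)
y*(u + 129) = 0*(-7 + 129) = 0*122 = 0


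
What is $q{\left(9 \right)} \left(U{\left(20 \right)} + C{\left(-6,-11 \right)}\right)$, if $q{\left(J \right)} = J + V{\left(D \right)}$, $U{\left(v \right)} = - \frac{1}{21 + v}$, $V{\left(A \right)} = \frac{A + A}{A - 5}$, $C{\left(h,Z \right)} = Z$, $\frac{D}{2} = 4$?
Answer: $- \frac{19436}{123} \approx -158.02$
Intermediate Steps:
$D = 8$ ($D = 2 \cdot 4 = 8$)
$V{\left(A \right)} = \frac{2 A}{-5 + A}$
$q{\left(J \right)} = \frac{16}{3} + J$ ($q{\left(J \right)} = J + 2 \cdot 8 \frac{1}{-5 + 8} = J + 2 \cdot 8 \cdot \frac{1}{3} = J + \frac{16}{3} = \frac{16}{3} + J$)
$q{\left(9 \right)} \left(U{\left(20 \right)} + C{\left(-6,-11 \right)}\right) = \left(\frac{16}{3} + 9\right) \left(- \frac{1}{21 + 20} - 11\right) = \frac{43 \left(- \frac{1}{41} - 11\right)}{3} = \frac{43}{3} \left(- \frac{452}{41}\right) = - \frac{19436}{123}$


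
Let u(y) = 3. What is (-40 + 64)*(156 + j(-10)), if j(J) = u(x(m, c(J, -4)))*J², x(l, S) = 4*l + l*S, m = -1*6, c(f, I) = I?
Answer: 10944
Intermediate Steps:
m = -6
x(l, S) = 4*l + S*l
j(J) = 3*J²
(-40 + 64)*(156 + j(-10)) = (-40 + 64)*(156 + 3*(-10)²) = 24*(156 + 3*100) = 24*(156 + 300) = 24*456 = 10944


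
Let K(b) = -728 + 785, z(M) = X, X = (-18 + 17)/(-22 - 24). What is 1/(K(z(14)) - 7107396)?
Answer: -1/7107339 ≈ -1.4070e-7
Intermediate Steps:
X = 1/46 (X = -1/(-46) = -1*(-1/46) = 1/46 ≈ 0.021739)
z(M) = 1/46
K(b) = 57
1/(K(z(14)) - 7107396) = 1/(57 - 7107396) = 1/(-7107339) = -1/7107339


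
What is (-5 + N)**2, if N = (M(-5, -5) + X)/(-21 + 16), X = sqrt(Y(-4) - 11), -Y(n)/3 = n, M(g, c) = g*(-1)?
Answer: 961/25 ≈ 38.440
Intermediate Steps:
M(g, c) = -g
Y(n) = -3*n
X = 1 (X = sqrt(-3*(-4) - 11) = sqrt(12 - 11) = sqrt(1) = 1)
N = -6/5 (N = (-1*(-5) + 1)/(-21 + 16) = (5 + 1)/(-5) = 6*(-1/5) = -6/5 ≈ -1.2000)
(-5 + N)**2 = (-5 - 6/5)**2 = (-31/5)**2 = 961/25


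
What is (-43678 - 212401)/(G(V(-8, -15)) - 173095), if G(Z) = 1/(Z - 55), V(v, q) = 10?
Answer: 11523555/7789276 ≈ 1.4794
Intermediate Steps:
G(Z) = 1/(-55 + Z)
(-43678 - 212401)/(G(V(-8, -15)) - 173095) = (-43678 - 212401)/(1/(-55 + 10) - 173095) = -256079/(1/(-45) - 173095) = -256079/(-1/45 - 173095) = -256079/(-7789276/45) = -256079*(-45/7789276) = 11523555/7789276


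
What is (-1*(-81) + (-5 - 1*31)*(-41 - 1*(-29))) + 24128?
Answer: 24641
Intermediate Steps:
(-1*(-81) + (-5 - 1*31)*(-41 - 1*(-29))) + 24128 = (81 + (-5 - 31)*(-41 + 29)) + 24128 = (81 - 36*(-12)) + 24128 = (81 + 432) + 24128 = 513 + 24128 = 24641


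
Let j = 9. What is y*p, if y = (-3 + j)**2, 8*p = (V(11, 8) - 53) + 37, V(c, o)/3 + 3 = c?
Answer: 36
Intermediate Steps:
V(c, o) = -9 + 3*c
p = 1 (p = (((-9 + 3*11) - 53) + 37)/8 = (((-9 + 33) - 53) + 37)/8 = ((24 - 53) + 37)/8 = (-29 + 37)/8 = (1/8)*8 = 1)
y = 36 (y = (-3 + 9)**2 = 6**2 = 36)
y*p = 36*1 = 36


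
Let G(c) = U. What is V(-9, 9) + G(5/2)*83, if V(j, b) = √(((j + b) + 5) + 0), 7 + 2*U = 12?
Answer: 415/2 + √5 ≈ 209.74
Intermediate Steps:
U = 5/2 (U = -7/2 + (½)*12 = -7/2 + 6 = 5/2 ≈ 2.5000)
G(c) = 5/2
V(j, b) = √(5 + b + j) (V(j, b) = √(((b + j) + 5) + 0) = √((5 + b + j) + 0) = √(5 + b + j))
V(-9, 9) + G(5/2)*83 = √(5 + 9 - 9) + (5/2)*83 = √5 + 415/2 = 415/2 + √5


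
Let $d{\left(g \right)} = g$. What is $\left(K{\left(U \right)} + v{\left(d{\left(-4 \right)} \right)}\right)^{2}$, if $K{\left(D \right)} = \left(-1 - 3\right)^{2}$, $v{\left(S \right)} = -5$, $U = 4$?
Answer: $121$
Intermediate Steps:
$K{\left(D \right)} = 16$ ($K{\left(D \right)} = \left(-4\right)^{2} = 16$)
$\left(K{\left(U \right)} + v{\left(d{\left(-4 \right)} \right)}\right)^{2} = \left(16 - 5\right)^{2} = 11^{2} = 121$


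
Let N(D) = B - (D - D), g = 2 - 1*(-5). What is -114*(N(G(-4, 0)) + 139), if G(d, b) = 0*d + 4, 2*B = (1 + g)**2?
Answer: -19494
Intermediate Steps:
g = 7 (g = 2 + 5 = 7)
B = 32 (B = (1 + 7)**2/2 = (1/2)*8**2 = (1/2)*64 = 32)
G(d, b) = 4 (G(d, b) = 0 + 4 = 4)
N(D) = 32 (N(D) = 32 - (D - D) = 32 - 1*0 = 32 + 0 = 32)
-114*(N(G(-4, 0)) + 139) = -114*(32 + 139) = -114*171 = -19494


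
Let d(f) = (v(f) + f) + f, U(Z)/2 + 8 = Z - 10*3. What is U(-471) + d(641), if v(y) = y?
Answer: 905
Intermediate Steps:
U(Z) = -76 + 2*Z (U(Z) = -16 + 2*(Z - 10*3) = -16 + 2*(Z - 30) = -16 + 2*(-30 + Z) = -16 + (-60 + 2*Z) = -76 + 2*Z)
d(f) = 3*f (d(f) = (f + f) + f = 2*f + f = 3*f)
U(-471) + d(641) = (-76 + 2*(-471)) + 3*641 = (-76 - 942) + 1923 = -1018 + 1923 = 905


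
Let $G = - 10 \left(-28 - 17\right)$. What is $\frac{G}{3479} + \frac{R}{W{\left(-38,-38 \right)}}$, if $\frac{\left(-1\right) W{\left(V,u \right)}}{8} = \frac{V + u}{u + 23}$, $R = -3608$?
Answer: $\frac{23569635}{264404} \approx 89.142$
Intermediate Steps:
$W{\left(V,u \right)} = - \frac{8 \left(V + u\right)}{23 + u}$ ($W{\left(V,u \right)} = - 8 \frac{V + u}{u + 23} = - 8 \frac{V + u}{23 + u} = - \frac{8 \left(V + u\right)}{23 + u}$)
$G = 450$ ($G = \left(-10\right) \left(-45\right) = 450$)
$\frac{G}{3479} + \frac{R}{W{\left(-38,-38 \right)}} = \frac{450}{3479} - \frac{3608}{8 \frac{1}{23 - 38} \left(\left(-1\right) \left(-38\right) - -38\right)} = 450 \cdot \frac{1}{3479} - \frac{3608}{8 \frac{1}{-15} \left(38 + 38\right)} = \frac{450}{3479} - \frac{3608}{8 \left(- \frac{1}{15}\right) 76} = \frac{450}{3479} - \frac{3608}{- \frac{608}{15}} = \frac{450}{3479} - - \frac{6765}{76} = \frac{450}{3479} + \frac{6765}{76} = \frac{23569635}{264404}$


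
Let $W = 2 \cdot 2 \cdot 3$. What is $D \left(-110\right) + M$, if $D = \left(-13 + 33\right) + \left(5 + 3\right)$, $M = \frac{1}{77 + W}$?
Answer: $- \frac{274119}{89} \approx -3080.0$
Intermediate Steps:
$W = 12$ ($W = 2 \cdot 6 = 12$)
$M = \frac{1}{89}$ ($M = \frac{1}{77 + 12} = \frac{1}{89} \approx 0.011236$)
$D = 28$ ($D = 20 + 8 = 28$)
$D \left(-110\right) + M = 28 \left(-110\right) + \frac{1}{89} = -3080 + \frac{1}{89} = - \frac{274119}{89}$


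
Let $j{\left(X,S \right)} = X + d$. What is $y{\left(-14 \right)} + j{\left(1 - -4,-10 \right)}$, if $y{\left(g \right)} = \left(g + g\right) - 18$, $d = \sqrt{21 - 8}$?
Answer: $-41 + \sqrt{13} \approx -37.394$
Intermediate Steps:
$d = \sqrt{13} \approx 3.6056$
$y{\left(g \right)} = -18 + 2 g$ ($y{\left(g \right)} = 2 g - 18 = -18 + 2 g$)
$j{\left(X,S \right)} = X + \sqrt{13}$
$y{\left(-14 \right)} + j{\left(1 - -4,-10 \right)} = \left(-18 + 2 \left(-14\right)\right) + \left(\left(1 - -4\right) + \sqrt{13}\right) = \left(-18 - 28\right) + \left(\left(1 + 4\right) + \sqrt{13}\right) = -46 + \left(5 + \sqrt{13}\right) = -41 + \sqrt{13}$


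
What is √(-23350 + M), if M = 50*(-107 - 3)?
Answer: 5*I*√1154 ≈ 169.85*I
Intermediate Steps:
M = -5500 (M = 50*(-110) = -5500)
√(-23350 + M) = √(-23350 - 5500) = √(-28850) = 5*I*√1154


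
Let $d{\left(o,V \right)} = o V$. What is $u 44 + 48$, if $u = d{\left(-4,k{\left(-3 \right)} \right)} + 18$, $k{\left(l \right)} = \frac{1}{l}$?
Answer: $\frac{2696}{3} \approx 898.67$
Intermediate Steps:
$d{\left(o,V \right)} = V o$
$u = \frac{58}{3}$ ($u = \frac{1}{-3} \left(-4\right) + 18 = \left(- \frac{1}{3}\right) \left(-4\right) + 18 = \frac{4}{3} + 18 = \frac{58}{3} \approx 19.333$)
$u 44 + 48 = \frac{58}{3} \cdot 44 + 48 = \frac{2552}{3} + 48 = \frac{2696}{3}$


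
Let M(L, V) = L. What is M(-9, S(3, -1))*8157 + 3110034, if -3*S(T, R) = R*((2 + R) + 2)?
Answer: 3036621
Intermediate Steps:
S(T, R) = -R*(4 + R)/3 (S(T, R) = -R*((2 + R) + 2)/3 = -R*(4 + R)/3)
M(-9, S(3, -1))*8157 + 3110034 = -9*8157 + 3110034 = -73413 + 3110034 = 3036621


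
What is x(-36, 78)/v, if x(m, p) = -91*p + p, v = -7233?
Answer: 2340/2411 ≈ 0.97055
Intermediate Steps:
x(m, p) = -90*p
x(-36, 78)/v = -90*78/(-7233) = -7020*(-1/7233) = 2340/2411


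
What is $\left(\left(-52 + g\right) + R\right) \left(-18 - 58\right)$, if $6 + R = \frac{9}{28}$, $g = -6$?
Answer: $\frac{33877}{7} \approx 4839.6$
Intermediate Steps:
$R = - \frac{159}{28}$ ($R = -6 + \frac{9}{28} = - \frac{159}{28} \approx -5.6786$)
$\left(\left(-52 + g\right) + R\right) \left(-18 - 58\right) = \left(\left(-52 - 6\right) - \frac{159}{28}\right) \left(-18 - 58\right) = \left(-58 - \frac{159}{28}\right) \left(-76\right) = \left(- \frac{1783}{28}\right) \left(-76\right) = \frac{33877}{7}$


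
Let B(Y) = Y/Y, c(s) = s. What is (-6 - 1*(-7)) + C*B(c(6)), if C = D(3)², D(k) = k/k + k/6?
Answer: 13/4 ≈ 3.2500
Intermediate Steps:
B(Y) = 1
D(k) = 1 + k/6 (D(k) = 1 + k*(⅙) = 1 + k/6)
C = 9/4 (C = (1 + (⅙)*3)² = (1 + ½)² = (3/2)² = 9/4 ≈ 2.2500)
(-6 - 1*(-7)) + C*B(c(6)) = (-6 - 1*(-7)) + (9/4)*1 = (-6 + 7) + 9/4 = 1 + 9/4 = 13/4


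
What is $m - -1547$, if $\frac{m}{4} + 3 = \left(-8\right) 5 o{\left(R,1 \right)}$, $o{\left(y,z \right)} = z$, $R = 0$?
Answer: $1375$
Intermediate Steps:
$m = -172$ ($m = -12 + 4 \left(-8\right) 5 \cdot 1 = -12 + 4 \left(\left(-40\right) 1\right) = -12 + 4 \left(-40\right) = -12 - 160 = -172$)
$m - -1547 = -172 - -1547 = -172 + 1547 = 1375$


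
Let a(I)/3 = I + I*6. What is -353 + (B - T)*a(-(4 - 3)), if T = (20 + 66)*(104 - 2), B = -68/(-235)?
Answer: 43205437/235 ≈ 1.8385e+5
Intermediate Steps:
B = 68/235 (B = -68*(-1/235) = 68/235 ≈ 0.28936)
a(I) = 21*I (a(I) = 3*(I + I*6) = 3*(I + 6*I) = 3*(7*I) = 21*I)
T = 8772 (T = 86*102 = 8772)
-353 + (B - T)*a(-(4 - 3)) = -353 + (68/235 - 1*8772)*(21*(-(4 - 3))) = -353 + (68/235 - 8772)*(21*(-1*1)) = -353 - 43288392*(-1)/235 = -353 - 2061352/235*(-21) = -353 + 43288392/235 = 43205437/235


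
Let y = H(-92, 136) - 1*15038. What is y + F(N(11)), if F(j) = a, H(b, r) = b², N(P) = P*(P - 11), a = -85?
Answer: -6659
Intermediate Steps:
N(P) = P*(-11 + P)
F(j) = -85
y = -6574 (y = (-92)² - 1*15038 = 8464 - 15038 = -6574)
y + F(N(11)) = -6574 - 85 = -6659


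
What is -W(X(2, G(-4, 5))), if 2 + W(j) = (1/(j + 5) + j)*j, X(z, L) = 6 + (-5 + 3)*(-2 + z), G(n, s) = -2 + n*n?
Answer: -380/11 ≈ -34.545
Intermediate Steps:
G(n, s) = -2 + n**2
X(z, L) = 10 - 2*z (X(z, L) = 6 - 2*(-2 + z) = 6 + (4 - 2*z) = 10 - 2*z)
W(j) = -2 + j*(j + 1/(5 + j)) (W(j) = -2 + (1/(j + 5) + j)*j = -2 + (1/(5 + j) + j)*j = -2 + (j + 1/(5 + j))*j = -2 + j*(j + 1/(5 + j)))
-W(X(2, G(-4, 5))) = -(-10 + (10 - 2*2)**3 - (10 - 2*2) + 5*(10 - 2*2)**2)/(5 + (10 - 2*2)) = -(-10 + (10 - 4)**3 - (10 - 4) + 5*(10 - 4)**2)/(5 + (10 - 4)) = -(-10 + 6**3 - 1*6 + 5*6**2)/(5 + 6) = -(-10 + 216 - 6 + 5*36)/11 = -(-10 + 216 - 6 + 180)/11 = -380/11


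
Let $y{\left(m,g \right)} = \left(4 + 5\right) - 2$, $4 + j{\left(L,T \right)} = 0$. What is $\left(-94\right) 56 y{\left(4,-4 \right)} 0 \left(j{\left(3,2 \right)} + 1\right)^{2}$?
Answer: $0$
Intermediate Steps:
$j{\left(L,T \right)} = -4$ ($j{\left(L,T \right)} = -4 + 0 = -4$)
$y{\left(m,g \right)} = 7$ ($y{\left(m,g \right)} = 9 - 2 = 7$)
$\left(-94\right) 56 y{\left(4,-4 \right)} 0 \left(j{\left(3,2 \right)} + 1\right)^{2} = \left(-94\right) 56 \cdot 7 \cdot 0 \left(-4 + 1\right)^{2} = - 5264 \cdot 0 \left(-3\right)^{2} = - 5264 \cdot 0 \cdot 9 = \left(-5264\right) 0 = 0$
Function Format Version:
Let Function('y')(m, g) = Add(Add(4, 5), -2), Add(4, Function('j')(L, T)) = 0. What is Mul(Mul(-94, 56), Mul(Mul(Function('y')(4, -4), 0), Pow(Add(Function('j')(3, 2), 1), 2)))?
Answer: 0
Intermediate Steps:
Function('j')(L, T) = -4 (Function('j')(L, T) = Add(-4, 0) = -4)
Function('y')(m, g) = 7 (Function('y')(m, g) = Add(9, -2) = 7)
Mul(Mul(-94, 56), Mul(Mul(Function('y')(4, -4), 0), Pow(Add(Function('j')(3, 2), 1), 2))) = Mul(Mul(-94, 56), Mul(Mul(7, 0), Pow(Add(-4, 1), 2))) = Mul(-5264, Mul(0, Pow(-3, 2))) = Mul(-5264, Mul(0, 9)) = Mul(-5264, 0) = 0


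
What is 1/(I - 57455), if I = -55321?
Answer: -1/112776 ≈ -8.8671e-6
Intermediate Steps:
1/(I - 57455) = 1/(-55321 - 57455) = 1/(-112776) = -1/112776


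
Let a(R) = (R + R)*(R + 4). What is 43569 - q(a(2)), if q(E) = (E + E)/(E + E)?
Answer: 43568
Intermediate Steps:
a(R) = 2*R*(4 + R) (a(R) = (2*R)*(4 + R) = 2*R*(4 + R))
q(E) = 1 (q(E) = (2*E)/((2*E)) = (2*E)*(1/(2*E)) = 1)
43569 - q(a(2)) = 43569 - 1*1 = 43569 - 1 = 43568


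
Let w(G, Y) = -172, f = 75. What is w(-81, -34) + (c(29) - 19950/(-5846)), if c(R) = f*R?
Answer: 5864744/2923 ≈ 2006.4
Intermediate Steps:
c(R) = 75*R
w(-81, -34) + (c(29) - 19950/(-5846)) = -172 + (75*29 - 19950/(-5846)) = -172 + (2175 - 19950*(-1)/5846) = -172 + (2175 - 1*(-9975/2923)) = -172 + (2175 + 9975/2923) = -172 + 6367500/2923 = 5864744/2923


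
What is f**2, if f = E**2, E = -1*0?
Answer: 0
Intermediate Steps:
E = 0
f = 0 (f = 0**2 = 0)
f**2 = 0**2 = 0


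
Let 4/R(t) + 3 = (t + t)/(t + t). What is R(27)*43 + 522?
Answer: 436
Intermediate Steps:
R(t) = -2 (R(t) = 4/(-3 + (t + t)/(t + t)) = 4/(-3 + (2*t)/((2*t))) = 4/(-3 + (2*t)*(1/(2*t))) = 4/(-3 + 1) = 4/(-2) = 4*(-½) = -2)
R(27)*43 + 522 = -2*43 + 522 = -86 + 522 = 436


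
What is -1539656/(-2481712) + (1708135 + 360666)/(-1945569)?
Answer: -267332660381/603542741766 ≈ -0.44294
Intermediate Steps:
-1539656/(-2481712) + (1708135 + 360666)/(-1945569) = -1539656*(-1/2481712) + 2068801*(-1/1945569) = 192457/310214 - 2068801/1945569 = -267332660381/603542741766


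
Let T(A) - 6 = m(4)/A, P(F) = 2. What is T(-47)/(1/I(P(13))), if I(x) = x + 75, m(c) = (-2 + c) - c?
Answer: 21868/47 ≈ 465.28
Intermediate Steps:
m(c) = -2
T(A) = 6 - 2/A
I(x) = 75 + x
T(-47)/(1/I(P(13))) = (6 - 2/(-47))/(1/(75 + 2)) = (6 - 2*(-1/47))/(1/77) = (6 + 2/47)/(1/77) = (284/47)*77 = 21868/47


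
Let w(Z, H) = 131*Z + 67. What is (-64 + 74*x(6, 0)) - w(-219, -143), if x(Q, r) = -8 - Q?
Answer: 27522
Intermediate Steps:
w(Z, H) = 67 + 131*Z
(-64 + 74*x(6, 0)) - w(-219, -143) = (-64 + 74*(-8 - 1*6)) - (67 + 131*(-219)) = (-64 + 74*(-8 - 6)) - (67 - 28689) = (-64 + 74*(-14)) - 1*(-28622) = (-64 - 1036) + 28622 = -1100 + 28622 = 27522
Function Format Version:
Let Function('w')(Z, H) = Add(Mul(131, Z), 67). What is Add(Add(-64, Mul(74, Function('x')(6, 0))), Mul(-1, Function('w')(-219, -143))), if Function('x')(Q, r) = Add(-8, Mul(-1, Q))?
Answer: 27522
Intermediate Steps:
Function('w')(Z, H) = Add(67, Mul(131, Z))
Add(Add(-64, Mul(74, Function('x')(6, 0))), Mul(-1, Function('w')(-219, -143))) = Add(Add(-64, Mul(74, Add(-8, Mul(-1, 6)))), Mul(-1, Add(67, Mul(131, -219)))) = Add(Add(-64, Mul(74, Add(-8, -6))), Mul(-1, Add(67, -28689))) = Add(Add(-64, Mul(74, -14)), Mul(-1, -28622)) = Add(Add(-64, -1036), 28622) = Add(-1100, 28622) = 27522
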